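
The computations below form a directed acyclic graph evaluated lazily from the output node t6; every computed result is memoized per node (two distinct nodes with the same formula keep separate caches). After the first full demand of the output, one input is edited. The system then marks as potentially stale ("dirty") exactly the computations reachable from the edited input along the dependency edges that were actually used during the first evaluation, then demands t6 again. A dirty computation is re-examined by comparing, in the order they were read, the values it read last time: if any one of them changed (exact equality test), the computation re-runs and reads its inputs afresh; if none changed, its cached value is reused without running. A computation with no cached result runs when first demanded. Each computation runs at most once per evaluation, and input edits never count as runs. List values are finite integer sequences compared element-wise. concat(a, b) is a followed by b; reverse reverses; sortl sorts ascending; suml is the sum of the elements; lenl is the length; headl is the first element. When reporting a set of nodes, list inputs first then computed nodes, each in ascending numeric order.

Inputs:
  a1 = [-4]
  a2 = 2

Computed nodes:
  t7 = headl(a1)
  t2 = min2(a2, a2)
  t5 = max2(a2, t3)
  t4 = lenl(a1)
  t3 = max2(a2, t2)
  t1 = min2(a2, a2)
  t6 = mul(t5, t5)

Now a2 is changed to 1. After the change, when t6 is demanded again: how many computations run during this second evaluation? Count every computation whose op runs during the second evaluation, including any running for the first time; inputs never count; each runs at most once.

First demand of the output computes:
  t2 = min2(2, 2) = 2
  t3 = max2(2, 2) = 2
  t5 = max2(2, 2) = 2
  t6 = mul(2, 2) = 4

After the edit, cleaning proceeds:
  t2: a read changed (a2 2->1; a2 2->1) — executes, giving 1.
  t3: a read changed (a2 2->1; t2 2->1) — executes, giving 1.
  t5: a read changed (a2 2->1; t3 2->1) — executes, giving 1.
  t6: a read changed (t5 2->1; t5 2->1) — executes, giving 1.

4 computations run: t2, t3, t5, t6.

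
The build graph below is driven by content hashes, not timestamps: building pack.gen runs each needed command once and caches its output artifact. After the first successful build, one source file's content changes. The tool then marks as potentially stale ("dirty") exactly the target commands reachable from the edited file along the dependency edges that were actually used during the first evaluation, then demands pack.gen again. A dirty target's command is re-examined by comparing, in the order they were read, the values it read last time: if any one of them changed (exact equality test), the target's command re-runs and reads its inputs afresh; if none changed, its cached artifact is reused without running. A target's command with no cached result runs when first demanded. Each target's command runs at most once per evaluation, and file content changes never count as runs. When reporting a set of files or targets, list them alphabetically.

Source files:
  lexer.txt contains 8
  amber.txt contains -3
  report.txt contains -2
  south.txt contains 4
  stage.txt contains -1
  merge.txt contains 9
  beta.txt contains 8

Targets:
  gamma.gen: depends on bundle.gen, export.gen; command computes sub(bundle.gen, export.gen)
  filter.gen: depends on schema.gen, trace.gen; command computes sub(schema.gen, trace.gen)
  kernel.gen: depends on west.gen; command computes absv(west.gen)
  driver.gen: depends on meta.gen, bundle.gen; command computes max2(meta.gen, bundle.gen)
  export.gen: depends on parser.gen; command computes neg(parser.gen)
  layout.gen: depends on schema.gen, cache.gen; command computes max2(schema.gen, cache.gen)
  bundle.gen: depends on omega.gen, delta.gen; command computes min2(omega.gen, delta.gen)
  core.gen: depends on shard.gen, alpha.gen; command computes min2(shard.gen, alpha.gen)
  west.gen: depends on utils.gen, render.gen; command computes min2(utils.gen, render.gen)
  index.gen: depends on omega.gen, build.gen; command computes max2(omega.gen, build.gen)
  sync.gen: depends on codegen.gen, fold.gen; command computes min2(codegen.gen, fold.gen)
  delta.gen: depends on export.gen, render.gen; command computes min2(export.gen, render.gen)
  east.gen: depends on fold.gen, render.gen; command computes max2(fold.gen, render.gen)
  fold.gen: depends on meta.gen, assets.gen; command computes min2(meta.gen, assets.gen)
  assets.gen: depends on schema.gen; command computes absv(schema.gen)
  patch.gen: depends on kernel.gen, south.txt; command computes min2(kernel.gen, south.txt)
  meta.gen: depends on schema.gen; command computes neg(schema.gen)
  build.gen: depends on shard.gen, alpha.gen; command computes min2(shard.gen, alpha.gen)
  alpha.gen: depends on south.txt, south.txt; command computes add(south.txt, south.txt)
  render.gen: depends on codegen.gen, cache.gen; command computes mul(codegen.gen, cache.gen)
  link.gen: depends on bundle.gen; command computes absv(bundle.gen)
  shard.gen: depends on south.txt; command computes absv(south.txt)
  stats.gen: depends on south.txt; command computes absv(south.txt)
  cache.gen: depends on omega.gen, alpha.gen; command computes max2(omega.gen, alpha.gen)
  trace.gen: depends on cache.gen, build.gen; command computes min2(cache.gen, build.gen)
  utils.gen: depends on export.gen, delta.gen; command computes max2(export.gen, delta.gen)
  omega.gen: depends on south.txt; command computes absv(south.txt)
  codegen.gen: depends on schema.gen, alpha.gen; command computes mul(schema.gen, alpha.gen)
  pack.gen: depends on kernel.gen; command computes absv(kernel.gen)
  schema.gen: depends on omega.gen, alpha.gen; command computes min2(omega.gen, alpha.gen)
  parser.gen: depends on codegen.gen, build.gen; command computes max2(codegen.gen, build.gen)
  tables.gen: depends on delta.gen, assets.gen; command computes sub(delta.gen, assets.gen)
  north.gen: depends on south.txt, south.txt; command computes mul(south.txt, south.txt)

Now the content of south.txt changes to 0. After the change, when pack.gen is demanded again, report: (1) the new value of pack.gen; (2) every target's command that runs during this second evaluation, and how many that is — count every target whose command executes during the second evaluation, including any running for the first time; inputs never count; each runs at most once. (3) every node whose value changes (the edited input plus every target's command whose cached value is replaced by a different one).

Initial pass — values computed on the first demand:
  alpha.gen = add(4, 4) = 8
  omega.gen = absv(4) = 4
  cache.gen = max2(4, 8) = 8
  schema.gen = min2(4, 8) = 4
  codegen.gen = mul(4, 8) = 32
  render.gen = mul(32, 8) = 256
  shard.gen = absv(4) = 4
  build.gen = min2(4, 8) = 4
  parser.gen = max2(32, 4) = 32
  export.gen = neg(32) = -32
  delta.gen = min2(-32, 256) = -32
  utils.gen = max2(-32, -32) = -32
  west.gen = min2(-32, 256) = -32
  kernel.gen = absv(-32) = 32
  pack.gen = absv(32) = 32

Second demand — change propagation:
  alpha.gen: re-runs because south.txt 4->0; south.txt 4->0; new result 0.
  omega.gen: re-runs because south.txt 4->0; new result 0.
  cache.gen: re-runs because omega.gen 4->0; alpha.gen 8->0; new result 0.
  schema.gen: re-runs because omega.gen 4->0; alpha.gen 8->0; new result 0.
  codegen.gen: re-runs because schema.gen 4->0; alpha.gen 8->0; new result 0.
  render.gen: re-runs because codegen.gen 32->0; cache.gen 8->0; new result 0.
  shard.gen: re-runs because south.txt 4->0; new result 0.
  build.gen: re-runs because shard.gen 4->0; alpha.gen 8->0; new result 0.
  parser.gen: re-runs because codegen.gen 32->0; build.gen 4->0; new result 0.
  export.gen: re-runs because parser.gen 32->0; new result 0.
  delta.gen: re-runs because export.gen -32->0; render.gen 256->0; new result 0.
  utils.gen: re-runs because export.gen -32->0; delta.gen -32->0; new result 0.
  west.gen: re-runs because utils.gen -32->0; render.gen 256->0; new result 0.
  kernel.gen: re-runs because west.gen -32->0; new result 0.
  pack.gen: re-runs because kernel.gen 32->0; new result 0.

pack.gen now evaluates to 0.
Run set: alpha.gen, build.gen, cache.gen, codegen.gen, delta.gen, export.gen, kernel.gen, omega.gen, pack.gen, parser.gen, render.gen, schema.gen, shard.gen, utils.gen, west.gen (15 run).
Changed values: alpha.gen, build.gen, cache.gen, codegen.gen, delta.gen, export.gen, kernel.gen, omega.gen, pack.gen, parser.gen, render.gen, schema.gen, shard.gen, south.txt, utils.gen, west.gen.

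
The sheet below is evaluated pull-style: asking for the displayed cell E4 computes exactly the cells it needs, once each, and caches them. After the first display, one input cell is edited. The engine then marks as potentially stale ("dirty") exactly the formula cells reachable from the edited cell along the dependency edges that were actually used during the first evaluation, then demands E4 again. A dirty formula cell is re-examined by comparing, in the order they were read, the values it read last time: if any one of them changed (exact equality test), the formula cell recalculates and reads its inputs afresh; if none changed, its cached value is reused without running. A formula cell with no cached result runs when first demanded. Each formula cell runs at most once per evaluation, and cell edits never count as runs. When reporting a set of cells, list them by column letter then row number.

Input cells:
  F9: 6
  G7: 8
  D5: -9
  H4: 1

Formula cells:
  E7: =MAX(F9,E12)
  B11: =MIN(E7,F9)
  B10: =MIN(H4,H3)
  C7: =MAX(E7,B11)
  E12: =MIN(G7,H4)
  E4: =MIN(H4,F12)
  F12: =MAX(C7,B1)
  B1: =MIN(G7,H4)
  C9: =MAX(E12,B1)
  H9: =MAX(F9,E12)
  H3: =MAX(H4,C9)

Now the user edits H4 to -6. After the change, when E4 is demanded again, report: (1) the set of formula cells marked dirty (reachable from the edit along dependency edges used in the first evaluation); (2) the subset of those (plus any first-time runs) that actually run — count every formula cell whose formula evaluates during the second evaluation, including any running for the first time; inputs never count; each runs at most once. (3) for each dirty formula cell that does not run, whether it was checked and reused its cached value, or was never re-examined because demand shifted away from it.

The edit dirties: B1, B11, C7, E4, E7, E12, F12.
5 formula cells run: B1, E4, E7, E12, F12.
Cache hits after checking: B11, C7.
Note where the cutoff bites: B11 is checked, finds nothing changed, and keeps its cache.

First demand of the output computes:
  B1 = MIN(8, 1) = 1
  E12 = MIN(8, 1) = 1
  E7 = MAX(6, 1) = 6
  B11 = MIN(6, 6) = 6
  C7 = MAX(6, 6) = 6
  F12 = MAX(6, 1) = 6
  E4 = MIN(1, 6) = 1

After the edit, cleaning proceeds:
  B1: a read changed (H4 1->-6) — executes, giving -6.
  E12: a read changed (H4 1->-6) — executes, giving -6.
  E7: a read changed (E12 1->-6) — executes, giving 6 — identical to its old value.
  B11: dirty, but its reads are unchanged (E7 unchanged, F9 unchanged); cached 6 stands.
  C7: dirty, but its reads are unchanged (E7 unchanged, B11 unchanged); cached 6 stands.
  F12: a read changed (B1 1->-6) — executes, giving 6 — identical to its old value.
  E4: a read changed (H4 1->-6) — executes, giving -6.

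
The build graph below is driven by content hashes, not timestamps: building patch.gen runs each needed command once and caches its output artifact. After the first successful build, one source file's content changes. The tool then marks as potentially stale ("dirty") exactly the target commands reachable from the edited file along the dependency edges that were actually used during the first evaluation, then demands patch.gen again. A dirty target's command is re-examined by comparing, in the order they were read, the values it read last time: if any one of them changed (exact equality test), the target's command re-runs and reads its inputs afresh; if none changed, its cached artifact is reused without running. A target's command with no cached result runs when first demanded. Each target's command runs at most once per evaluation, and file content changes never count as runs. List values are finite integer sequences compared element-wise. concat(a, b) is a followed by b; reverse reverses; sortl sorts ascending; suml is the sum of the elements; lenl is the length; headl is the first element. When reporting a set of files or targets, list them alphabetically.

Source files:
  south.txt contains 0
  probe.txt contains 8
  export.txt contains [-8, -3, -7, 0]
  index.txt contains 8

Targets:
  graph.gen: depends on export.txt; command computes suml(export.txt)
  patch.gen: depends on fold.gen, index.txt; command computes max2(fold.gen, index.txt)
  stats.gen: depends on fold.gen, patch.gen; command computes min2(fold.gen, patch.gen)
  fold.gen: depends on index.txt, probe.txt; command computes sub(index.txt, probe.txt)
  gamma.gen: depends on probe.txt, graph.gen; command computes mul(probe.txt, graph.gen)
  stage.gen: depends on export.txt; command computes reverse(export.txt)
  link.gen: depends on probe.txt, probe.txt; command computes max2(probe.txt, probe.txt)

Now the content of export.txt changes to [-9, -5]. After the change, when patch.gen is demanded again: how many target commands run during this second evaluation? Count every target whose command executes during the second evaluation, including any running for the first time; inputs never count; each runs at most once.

Initial pass — values computed on the first demand:
  fold.gen = sub(8, 8) = 0
  patch.gen = max2(0, 8) = 8

Second demand — change propagation:
  no demanded computation ever read export.txt, so the edit dirties nothing and nothing runs.

The important point: nothing the output needs ever reads export.txt, so the edit is invisible to it.

Run set: none (0 run).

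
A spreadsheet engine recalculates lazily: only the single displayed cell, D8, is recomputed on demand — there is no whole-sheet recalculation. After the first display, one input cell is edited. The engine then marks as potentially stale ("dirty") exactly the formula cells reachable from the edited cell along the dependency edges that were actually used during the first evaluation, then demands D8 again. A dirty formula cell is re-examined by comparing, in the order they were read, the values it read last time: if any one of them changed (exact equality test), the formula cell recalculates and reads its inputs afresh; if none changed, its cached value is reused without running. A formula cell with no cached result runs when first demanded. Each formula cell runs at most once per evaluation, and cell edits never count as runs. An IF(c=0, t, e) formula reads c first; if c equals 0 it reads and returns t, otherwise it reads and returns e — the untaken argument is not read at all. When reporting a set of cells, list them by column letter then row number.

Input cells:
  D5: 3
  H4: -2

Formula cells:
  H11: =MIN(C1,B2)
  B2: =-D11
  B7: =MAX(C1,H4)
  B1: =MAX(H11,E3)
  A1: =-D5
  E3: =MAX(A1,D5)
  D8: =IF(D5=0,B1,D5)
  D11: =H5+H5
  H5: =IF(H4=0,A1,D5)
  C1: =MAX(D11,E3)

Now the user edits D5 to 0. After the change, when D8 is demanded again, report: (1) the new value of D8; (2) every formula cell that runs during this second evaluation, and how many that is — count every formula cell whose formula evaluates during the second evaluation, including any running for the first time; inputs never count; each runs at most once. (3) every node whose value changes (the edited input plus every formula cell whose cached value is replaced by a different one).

New value of D8: 0.
Formula cells that run: A1, B1, B2, C1, D8, D11, E3, H5, H11 — 9 in total.
Values that change: D5, D8.
Key observation: a condition flipped, so demand reaches new nodes — A1, B1, B2, C1, D11, E3, H5, H11 run for the first time.

First evaluation (everything demanded from the output):
  D8 = IF(D5=0: D5=3 -> else branch D5) = 3

Propagation after the edit:
  A1: demanded for the first time — runs, produces 0.
  E3: demanded for the first time — runs, produces 0.
  H5: demanded for the first time — runs, produces 0.
  D11: demanded for the first time — runs, produces 0.
  B2: demanded for the first time — runs, produces 0.
  C1: demanded for the first time — runs, produces 0.
  H11: demanded for the first time — runs, produces 0.
  B1: demanded for the first time — runs, produces 0.
  D8: runs — D5 3->0; D5 3->0; result 0.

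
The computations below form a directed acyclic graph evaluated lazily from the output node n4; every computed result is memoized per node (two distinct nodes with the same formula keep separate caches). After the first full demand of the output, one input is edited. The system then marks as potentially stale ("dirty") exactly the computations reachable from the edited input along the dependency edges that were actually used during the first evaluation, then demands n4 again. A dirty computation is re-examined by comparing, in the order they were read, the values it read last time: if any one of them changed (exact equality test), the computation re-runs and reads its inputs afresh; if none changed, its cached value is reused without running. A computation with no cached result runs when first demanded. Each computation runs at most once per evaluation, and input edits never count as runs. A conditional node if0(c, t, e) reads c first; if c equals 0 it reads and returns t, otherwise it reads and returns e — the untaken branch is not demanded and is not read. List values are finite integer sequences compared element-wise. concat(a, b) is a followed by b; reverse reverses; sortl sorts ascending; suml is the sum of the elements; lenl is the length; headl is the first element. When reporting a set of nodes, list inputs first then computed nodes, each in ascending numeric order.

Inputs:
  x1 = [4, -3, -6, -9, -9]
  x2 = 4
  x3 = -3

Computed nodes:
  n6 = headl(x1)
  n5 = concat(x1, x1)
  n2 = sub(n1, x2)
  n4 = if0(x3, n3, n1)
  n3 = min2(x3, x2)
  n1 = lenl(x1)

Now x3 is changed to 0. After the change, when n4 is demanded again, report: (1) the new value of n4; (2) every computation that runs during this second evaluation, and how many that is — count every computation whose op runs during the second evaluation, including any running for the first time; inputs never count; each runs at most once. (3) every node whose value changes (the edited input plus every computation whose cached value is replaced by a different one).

Demanding n4 again yields 0.
2 computations run: n3, n4.
The nodes whose values change: x3, n4.
Note the branch switch — n3 had no cache and runs now for the first time.

First demand of the output computes:
  n1 = lenl([4, -3, -6, -9, -9]) = 5
  n4 = if0(x3=-3 -> else branch n1) = 5

After the edit, cleaning proceeds:
  n3: had never run; runs now, result 0.
  n4: a read changed (x3 -3->0) — executes, giving 0.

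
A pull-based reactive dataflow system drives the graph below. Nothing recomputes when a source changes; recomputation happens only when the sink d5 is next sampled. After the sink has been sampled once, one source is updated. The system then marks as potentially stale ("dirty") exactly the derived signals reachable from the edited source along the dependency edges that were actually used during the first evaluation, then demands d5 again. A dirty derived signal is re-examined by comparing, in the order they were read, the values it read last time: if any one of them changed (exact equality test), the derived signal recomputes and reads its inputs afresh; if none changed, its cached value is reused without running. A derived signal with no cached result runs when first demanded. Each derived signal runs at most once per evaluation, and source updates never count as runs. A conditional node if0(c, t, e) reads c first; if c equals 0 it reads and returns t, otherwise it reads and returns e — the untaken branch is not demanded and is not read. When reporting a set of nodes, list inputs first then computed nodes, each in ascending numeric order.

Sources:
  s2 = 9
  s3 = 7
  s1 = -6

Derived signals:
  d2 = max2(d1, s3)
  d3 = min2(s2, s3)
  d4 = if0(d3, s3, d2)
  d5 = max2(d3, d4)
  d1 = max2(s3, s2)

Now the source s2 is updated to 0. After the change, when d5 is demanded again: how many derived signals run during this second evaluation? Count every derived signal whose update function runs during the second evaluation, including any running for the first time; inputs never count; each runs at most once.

Derived signals that run: d3, d4, d5 — 3 in total.
Key observation: a condition flipped, so demand moved to the other branch — d1, d2 are never re-examined.

First evaluation (everything demanded from the output):
  d1 = max2(7, 9) = 9
  d2 = max2(9, 7) = 9
  d3 = min2(9, 7) = 7
  d4 = if0(d3=7 -> else branch d2) = 9
  d5 = max2(7, 9) = 9

Propagation after the edit:
  d1: marked dirty but never re-examined — demand shifted away from it.
  d2: marked dirty but never re-examined — demand shifted away from it.
  d3: runs — s2 9->0; result 0.
  d4: runs — d3 7->0; result 7.
  d5: runs — d3 7->0; d4 9->7; result 7.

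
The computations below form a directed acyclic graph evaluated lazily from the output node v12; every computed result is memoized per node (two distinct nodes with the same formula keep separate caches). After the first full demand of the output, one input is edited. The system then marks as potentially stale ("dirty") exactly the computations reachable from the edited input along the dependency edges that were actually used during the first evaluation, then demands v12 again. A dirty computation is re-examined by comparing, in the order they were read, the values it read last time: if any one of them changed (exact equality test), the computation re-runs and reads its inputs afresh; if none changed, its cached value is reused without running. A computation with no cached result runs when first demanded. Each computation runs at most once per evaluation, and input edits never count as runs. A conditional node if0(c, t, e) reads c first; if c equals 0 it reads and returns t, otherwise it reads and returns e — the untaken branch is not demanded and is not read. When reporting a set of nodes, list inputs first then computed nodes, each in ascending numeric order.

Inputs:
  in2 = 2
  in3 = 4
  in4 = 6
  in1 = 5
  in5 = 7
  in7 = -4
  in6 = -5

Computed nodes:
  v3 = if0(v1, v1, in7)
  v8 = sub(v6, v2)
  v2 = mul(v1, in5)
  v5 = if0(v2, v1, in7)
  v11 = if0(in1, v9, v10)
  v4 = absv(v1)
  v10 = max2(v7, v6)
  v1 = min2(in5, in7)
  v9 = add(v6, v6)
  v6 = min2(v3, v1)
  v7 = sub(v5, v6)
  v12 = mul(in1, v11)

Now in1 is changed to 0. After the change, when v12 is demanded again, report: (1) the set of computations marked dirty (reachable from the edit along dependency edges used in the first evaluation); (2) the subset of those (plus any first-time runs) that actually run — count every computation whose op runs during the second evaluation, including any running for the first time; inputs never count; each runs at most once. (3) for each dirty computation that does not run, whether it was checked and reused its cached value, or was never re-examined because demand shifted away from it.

The edit dirties: v11, v12.
3 computations run: v9, v11, v12.
No dirty computation escaped a run.
Note the branch switch — v9 had no cache and runs now for the first time.

First demand of the output computes:
  v1 = min2(7, -4) = -4
  v2 = mul(-4, 7) = -28
  v3 = if0(v1=-4 -> else branch in7) = -4
  v5 = if0(v2=-28 -> else branch in7) = -4
  v6 = min2(-4, -4) = -4
  v7 = sub(-4, -4) = 0
  v10 = max2(0, -4) = 0
  v11 = if0(in1=5 -> else branch v10) = 0
  v12 = mul(5, 0) = 0

After the edit, cleaning proceeds:
  v9: had never run; runs now, result -8.
  v11: a read changed (in1 5->0) — executes, giving -8.
  v12: a read changed (in1 5->0; v11 0->-8) — executes, giving 0 — identical to its old value.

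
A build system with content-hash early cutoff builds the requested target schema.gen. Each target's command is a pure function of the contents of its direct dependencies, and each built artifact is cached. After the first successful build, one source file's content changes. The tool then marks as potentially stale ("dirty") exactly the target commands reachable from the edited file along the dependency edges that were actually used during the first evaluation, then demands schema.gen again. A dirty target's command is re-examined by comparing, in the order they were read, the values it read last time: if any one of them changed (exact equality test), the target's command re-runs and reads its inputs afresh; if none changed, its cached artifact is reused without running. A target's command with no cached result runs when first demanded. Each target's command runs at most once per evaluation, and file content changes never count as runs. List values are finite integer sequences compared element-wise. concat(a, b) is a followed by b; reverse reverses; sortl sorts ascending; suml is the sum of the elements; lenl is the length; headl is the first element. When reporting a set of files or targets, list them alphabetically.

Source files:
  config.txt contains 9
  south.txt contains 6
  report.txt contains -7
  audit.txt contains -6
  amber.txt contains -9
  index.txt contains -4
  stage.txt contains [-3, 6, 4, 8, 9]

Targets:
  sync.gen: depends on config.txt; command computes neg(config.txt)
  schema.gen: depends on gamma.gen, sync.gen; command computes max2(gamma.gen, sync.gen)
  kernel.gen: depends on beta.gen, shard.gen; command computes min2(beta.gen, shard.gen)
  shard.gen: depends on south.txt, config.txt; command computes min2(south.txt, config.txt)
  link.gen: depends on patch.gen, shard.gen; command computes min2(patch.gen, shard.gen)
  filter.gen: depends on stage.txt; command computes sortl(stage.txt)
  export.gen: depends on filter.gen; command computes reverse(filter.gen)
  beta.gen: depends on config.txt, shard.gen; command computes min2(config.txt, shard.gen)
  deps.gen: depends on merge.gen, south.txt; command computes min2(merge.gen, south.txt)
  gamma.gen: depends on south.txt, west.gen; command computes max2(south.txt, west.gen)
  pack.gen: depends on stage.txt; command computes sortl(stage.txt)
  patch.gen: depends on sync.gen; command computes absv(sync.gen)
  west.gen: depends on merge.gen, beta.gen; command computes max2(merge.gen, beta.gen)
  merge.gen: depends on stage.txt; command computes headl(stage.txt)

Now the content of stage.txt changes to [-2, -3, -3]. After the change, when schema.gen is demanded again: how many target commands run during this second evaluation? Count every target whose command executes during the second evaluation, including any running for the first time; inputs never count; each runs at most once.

Target commands that run: merge.gen, west.gen — 2 in total.
Key observation: the change is absorbed at west.gen — it re-runs but produces the same value, and the output's value is unchanged.

First evaluation (everything demanded from the output):
  merge.gen = headl([-3, 6, 4, 8, 9]) = -3
  shard.gen = min2(6, 9) = 6
  beta.gen = min2(9, 6) = 6
  sync.gen = neg(9) = -9
  west.gen = max2(-3, 6) = 6
  gamma.gen = max2(6, 6) = 6
  schema.gen = max2(6, -9) = 6

Propagation after the edit:
  merge.gen: runs — stage.txt [-3, 6, 4, 8, 9]->[-2, -3, -3]; result -2.
  west.gen: runs — merge.gen -3->-2; result 6 (same value as before).
  gamma.gen: checked — values it read are unchanged (south.txt unchanged, west.gen unchanged); reused cached 6 without running.
  schema.gen: checked — values it read are unchanged (gamma.gen unchanged, sync.gen unchanged); reused cached 6 without running.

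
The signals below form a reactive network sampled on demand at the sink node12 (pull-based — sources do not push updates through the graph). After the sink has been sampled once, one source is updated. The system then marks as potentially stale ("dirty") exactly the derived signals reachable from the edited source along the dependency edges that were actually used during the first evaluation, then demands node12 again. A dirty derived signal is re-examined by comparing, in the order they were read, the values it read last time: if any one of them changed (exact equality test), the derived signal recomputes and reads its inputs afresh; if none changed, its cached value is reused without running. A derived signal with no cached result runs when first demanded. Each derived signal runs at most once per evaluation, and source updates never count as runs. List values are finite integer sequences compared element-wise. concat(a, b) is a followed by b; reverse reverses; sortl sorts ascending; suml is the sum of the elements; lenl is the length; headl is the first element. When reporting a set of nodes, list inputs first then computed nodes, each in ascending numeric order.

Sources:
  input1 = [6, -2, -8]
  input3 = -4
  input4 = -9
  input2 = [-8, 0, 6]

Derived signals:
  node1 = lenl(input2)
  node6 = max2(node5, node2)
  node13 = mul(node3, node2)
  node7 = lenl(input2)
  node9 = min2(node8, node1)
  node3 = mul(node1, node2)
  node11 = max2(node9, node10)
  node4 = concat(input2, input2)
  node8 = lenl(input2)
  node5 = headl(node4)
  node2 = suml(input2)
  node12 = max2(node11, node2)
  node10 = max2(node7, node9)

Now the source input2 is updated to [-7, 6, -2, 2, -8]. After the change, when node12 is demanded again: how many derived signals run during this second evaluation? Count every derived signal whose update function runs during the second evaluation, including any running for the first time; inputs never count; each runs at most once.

Initial pass — values computed on the first demand:
  node1 = lenl([-8, 0, 6]) = 3
  node2 = suml([-8, 0, 6]) = -2
  node7 = lenl([-8, 0, 6]) = 3
  node8 = lenl([-8, 0, 6]) = 3
  node9 = min2(3, 3) = 3
  node10 = max2(3, 3) = 3
  node11 = max2(3, 3) = 3
  node12 = max2(3, -2) = 3

Second demand — change propagation:
  node1: re-runs because input2 [-8, 0, 6]->[-7, 6, -2, 2, -8]; new result 5.
  node2: re-runs because input2 [-8, 0, 6]->[-7, 6, -2, 2, -8]; new result -9.
  node7: re-runs because input2 [-8, 0, 6]->[-7, 6, -2, 2, -8]; new result 5.
  node8: re-runs because input2 [-8, 0, 6]->[-7, 6, -2, 2, -8]; new result 5.
  node9: re-runs because node8 3->5; node1 3->5; new result 5.
  node10: re-runs because node7 3->5; node9 3->5; new result 5.
  node11: re-runs because node9 3->5; node10 3->5; new result 5.
  node12: re-runs because node11 3->5; node2 -2->-9; new result 5.

Run set: node1, node2, node7, node8, node9, node10, node11, node12 (8 run).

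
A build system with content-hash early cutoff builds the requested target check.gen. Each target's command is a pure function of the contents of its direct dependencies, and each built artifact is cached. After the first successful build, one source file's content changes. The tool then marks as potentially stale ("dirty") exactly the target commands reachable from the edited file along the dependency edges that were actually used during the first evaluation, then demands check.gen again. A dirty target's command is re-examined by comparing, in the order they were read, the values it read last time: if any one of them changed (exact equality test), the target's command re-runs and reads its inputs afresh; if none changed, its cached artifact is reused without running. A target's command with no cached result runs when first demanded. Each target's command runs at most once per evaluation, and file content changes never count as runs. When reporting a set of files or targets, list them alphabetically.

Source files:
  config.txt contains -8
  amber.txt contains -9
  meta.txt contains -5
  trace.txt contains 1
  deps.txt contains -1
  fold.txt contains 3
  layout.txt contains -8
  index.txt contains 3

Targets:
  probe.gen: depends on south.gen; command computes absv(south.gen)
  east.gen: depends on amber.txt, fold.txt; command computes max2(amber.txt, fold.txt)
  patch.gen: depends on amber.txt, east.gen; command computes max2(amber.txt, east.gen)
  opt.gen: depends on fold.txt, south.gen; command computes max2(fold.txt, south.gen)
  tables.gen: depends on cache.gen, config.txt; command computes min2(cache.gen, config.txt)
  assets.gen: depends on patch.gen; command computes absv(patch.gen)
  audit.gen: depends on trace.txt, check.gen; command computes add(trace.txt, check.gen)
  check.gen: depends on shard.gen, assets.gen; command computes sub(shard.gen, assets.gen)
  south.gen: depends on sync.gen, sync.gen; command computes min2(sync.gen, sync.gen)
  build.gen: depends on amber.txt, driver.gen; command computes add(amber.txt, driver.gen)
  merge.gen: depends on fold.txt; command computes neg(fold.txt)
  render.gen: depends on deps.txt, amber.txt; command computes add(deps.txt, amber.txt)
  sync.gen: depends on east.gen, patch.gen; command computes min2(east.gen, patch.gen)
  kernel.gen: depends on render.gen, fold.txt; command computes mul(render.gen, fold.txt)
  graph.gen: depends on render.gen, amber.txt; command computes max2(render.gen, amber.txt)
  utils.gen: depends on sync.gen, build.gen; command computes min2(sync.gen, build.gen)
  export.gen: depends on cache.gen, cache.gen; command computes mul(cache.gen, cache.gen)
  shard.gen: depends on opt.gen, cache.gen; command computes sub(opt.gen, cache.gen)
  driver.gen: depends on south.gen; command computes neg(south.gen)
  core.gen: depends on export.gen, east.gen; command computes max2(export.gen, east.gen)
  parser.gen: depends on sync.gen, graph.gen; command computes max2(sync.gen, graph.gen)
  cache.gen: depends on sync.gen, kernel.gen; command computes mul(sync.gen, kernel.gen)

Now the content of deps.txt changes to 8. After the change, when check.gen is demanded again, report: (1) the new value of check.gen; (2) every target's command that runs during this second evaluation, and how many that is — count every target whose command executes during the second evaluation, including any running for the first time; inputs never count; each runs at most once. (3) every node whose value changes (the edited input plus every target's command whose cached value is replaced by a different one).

First evaluation (everything demanded from the output):
  east.gen = max2(-9, 3) = 3
  patch.gen = max2(-9, 3) = 3
  assets.gen = absv(3) = 3
  render.gen = add(-1, -9) = -10
  kernel.gen = mul(-10, 3) = -30
  sync.gen = min2(3, 3) = 3
  cache.gen = mul(3, -30) = -90
  south.gen = min2(3, 3) = 3
  opt.gen = max2(3, 3) = 3
  shard.gen = sub(3, -90) = 93
  check.gen = sub(93, 3) = 90

Propagation after the edit:
  render.gen: runs — deps.txt -1->8; result -1.
  kernel.gen: runs — render.gen -10->-1; result -3.
  cache.gen: runs — kernel.gen -30->-3; result -9.
  shard.gen: runs — cache.gen -90->-9; result 12.
  check.gen: runs — shard.gen 93->12; result 9.

New value of check.gen: 9.
Target commands that run: cache.gen, check.gen, kernel.gen, render.gen, shard.gen — 5 in total.
Values that change: cache.gen, check.gen, deps.txt, kernel.gen, render.gen, shard.gen.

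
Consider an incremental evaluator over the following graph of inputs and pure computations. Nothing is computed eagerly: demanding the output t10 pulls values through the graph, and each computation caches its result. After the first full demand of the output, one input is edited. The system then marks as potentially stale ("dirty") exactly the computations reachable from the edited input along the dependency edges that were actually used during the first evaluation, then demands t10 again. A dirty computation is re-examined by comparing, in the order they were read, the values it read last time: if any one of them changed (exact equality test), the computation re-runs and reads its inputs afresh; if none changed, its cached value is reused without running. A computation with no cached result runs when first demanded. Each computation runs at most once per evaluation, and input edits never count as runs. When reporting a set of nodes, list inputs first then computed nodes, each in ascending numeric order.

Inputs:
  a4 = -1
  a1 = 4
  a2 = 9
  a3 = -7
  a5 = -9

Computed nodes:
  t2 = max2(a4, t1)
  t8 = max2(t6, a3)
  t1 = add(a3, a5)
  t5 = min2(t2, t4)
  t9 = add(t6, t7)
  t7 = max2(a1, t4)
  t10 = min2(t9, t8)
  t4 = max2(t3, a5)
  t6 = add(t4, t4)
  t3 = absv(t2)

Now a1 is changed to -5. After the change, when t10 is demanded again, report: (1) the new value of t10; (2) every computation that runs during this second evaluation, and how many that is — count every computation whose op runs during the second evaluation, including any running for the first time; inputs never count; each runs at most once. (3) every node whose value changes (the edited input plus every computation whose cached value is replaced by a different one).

t10 now evaluates to 2.
Run set: t7, t9, t10 (3 run).
Changed values: a1, t7, t9.

Initial pass — values computed on the first demand:
  t1 = add(-7, -9) = -16
  t2 = max2(-1, -16) = -1
  t3 = absv(-1) = 1
  t4 = max2(1, -9) = 1
  t6 = add(1, 1) = 2
  t7 = max2(4, 1) = 4
  t8 = max2(2, -7) = 2
  t9 = add(2, 4) = 6
  t10 = min2(6, 2) = 2

Second demand — change propagation:
  t7: re-runs because a1 4->-5; new result 1.
  t9: re-runs because t7 4->1; new result 3.
  t10: re-runs because t9 6->3; new result 2 (unchanged).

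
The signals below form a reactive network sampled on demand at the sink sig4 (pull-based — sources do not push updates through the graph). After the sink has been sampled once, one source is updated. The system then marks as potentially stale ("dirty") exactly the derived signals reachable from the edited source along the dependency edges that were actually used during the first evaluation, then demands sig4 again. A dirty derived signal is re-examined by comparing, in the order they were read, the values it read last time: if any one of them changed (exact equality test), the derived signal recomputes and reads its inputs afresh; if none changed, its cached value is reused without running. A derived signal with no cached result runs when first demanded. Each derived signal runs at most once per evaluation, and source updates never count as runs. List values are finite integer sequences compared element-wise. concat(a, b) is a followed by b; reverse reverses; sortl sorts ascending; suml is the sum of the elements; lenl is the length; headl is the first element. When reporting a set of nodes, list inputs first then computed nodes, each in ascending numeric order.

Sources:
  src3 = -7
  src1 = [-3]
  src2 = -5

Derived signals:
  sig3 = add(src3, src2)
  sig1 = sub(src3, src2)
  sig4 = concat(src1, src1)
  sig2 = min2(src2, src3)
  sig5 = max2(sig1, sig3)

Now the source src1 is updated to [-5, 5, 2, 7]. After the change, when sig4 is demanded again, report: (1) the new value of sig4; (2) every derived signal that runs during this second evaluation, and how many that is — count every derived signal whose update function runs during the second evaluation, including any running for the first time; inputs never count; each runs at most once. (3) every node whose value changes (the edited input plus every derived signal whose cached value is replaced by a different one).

sig4 now evaluates to [-5, 5, 2, 7, -5, 5, 2, 7].
Run set: sig4 (1 run).
Changed values: src1, sig4.

Initial pass — values computed on the first demand:
  sig4 = concat([-3], [-3]) = [-3, -3]

Second demand — change propagation:
  sig4: re-runs because src1 [-3]->[-5, 5, 2, 7]; src1 [-3]->[-5, 5, 2, 7]; new result [-5, 5, 2, 7, -5, 5, 2, 7].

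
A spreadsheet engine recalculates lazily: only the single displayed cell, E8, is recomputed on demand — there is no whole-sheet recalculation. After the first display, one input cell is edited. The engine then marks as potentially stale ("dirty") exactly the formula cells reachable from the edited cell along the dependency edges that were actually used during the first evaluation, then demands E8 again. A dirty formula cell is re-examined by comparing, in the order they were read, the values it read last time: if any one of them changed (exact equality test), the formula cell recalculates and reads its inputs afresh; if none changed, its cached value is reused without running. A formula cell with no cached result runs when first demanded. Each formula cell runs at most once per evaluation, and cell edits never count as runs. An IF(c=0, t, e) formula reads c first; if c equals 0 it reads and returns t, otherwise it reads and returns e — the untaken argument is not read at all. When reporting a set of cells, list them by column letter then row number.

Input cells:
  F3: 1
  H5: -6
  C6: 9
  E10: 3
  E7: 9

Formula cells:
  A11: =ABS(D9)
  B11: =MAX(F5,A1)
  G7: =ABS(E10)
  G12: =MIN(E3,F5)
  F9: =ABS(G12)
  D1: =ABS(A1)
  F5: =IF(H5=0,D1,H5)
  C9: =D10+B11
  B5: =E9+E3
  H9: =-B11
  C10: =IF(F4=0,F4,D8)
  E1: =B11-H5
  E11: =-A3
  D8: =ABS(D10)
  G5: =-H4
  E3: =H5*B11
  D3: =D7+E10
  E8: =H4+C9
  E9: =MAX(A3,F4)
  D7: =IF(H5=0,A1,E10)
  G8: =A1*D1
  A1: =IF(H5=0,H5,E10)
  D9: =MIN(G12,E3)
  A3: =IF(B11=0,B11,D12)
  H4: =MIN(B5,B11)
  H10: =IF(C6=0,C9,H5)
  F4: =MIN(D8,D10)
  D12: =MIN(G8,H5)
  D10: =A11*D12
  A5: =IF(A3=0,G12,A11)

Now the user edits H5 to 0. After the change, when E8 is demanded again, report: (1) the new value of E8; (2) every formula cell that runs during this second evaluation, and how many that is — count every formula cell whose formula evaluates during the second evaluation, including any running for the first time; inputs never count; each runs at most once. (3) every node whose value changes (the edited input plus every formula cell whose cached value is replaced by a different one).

First evaluation (everything demanded from the output):
  A1 = IF(H5=0: H5=-6 -> else branch E10) = 3
  D1 = ABS(3) = 3
  F5 = IF(H5=0: H5=-6 -> else branch H5) = -6
  B11 = MAX(-6, 3) = 3
  E3 = -6 * 3 = -18
  G8 = 3 * 3 = 9
  D12 = MIN(9, -6) = -6
  A3 = IF(B11=0: B11=3 -> else branch D12) = -6
  G12 = MIN(-18, -6) = -18
  D9 = MIN(-18, -18) = -18
  A11 = ABS(-18) = 18
  D10 = 18 * -6 = -108
  C9 = -108 + 3 = -105
  D8 = ABS(-108) = 108
  F4 = MIN(108, -108) = -108
  E9 = MAX(-6, -108) = -6
  B5 = -6 + -18 = -24
  H4 = MIN(-24, 3) = -24
  E8 = -24 + -105 = -129

Propagation after the edit:
  A1: runs — H5 -6->0; result 0.
  D1: runs — A1 3->0; result 0.
  F5: runs — H5 -6->0; H5 -6->0; result 0.
  B11: runs — F5 -6->0; A1 3->0; result 0.
  E3: runs — H5 -6->0; B11 3->0; result 0.
  G8: runs — A1 3->0; D1 3->0; result 0.
  D12: runs — G8 9->0; H5 -6->0; result 0.
  A3: runs — B11 3->0; D12 -6->0; result 0.
  G12: runs — E3 -18->0; F5 -6->0; result 0.
  D9: runs — G12 -18->0; E3 -18->0; result 0.
  A11: runs — D9 -18->0; result 0.
  D10: runs — A11 18->0; D12 -6->0; result 0.
  C9: runs — D10 -108->0; B11 3->0; result 0.
  D8: runs — D10 -108->0; result 0.
  F4: runs — D8 108->0; D10 -108->0; result 0.
  E9: runs — A3 -6->0; F4 -108->0; result 0.
  B5: runs — E9 -6->0; E3 -18->0; result 0.
  H4: runs — B5 -24->0; B11 3->0; result 0.
  E8: runs — H4 -24->0; C9 -105->0; result 0.

New value of E8: 0.
Formula cells that run: A1, A3, A11, B5, B11, C9, D1, D8, D9, D10, D12, E3, E8, E9, F4, F5, G8, G12, H4 — 19 in total.
Values that change: A1, A3, A11, B5, B11, C9, D1, D8, D9, D10, D12, E3, E8, E9, F4, F5, G8, G12, H4, H5.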